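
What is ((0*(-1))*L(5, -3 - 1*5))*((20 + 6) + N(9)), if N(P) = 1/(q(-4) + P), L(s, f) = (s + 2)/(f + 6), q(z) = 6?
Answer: 0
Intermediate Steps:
L(s, f) = (2 + s)/(6 + f)
N(P) = 1/(6 + P)
((0*(-1))*L(5, -3 - 1*5))*((20 + 6) + N(9)) = ((0*(-1))*((2 + 5)/(6 + (-3 - 1*5))))*((20 + 6) + 1/(6 + 9)) = (0*(7/(6 + (-3 - 5))))*(26 + 1/15) = (0*(7/(6 - 8)))*(26 + 1/15) = (0*(7/(-2)))*(391/15) = (0*(-½*7))*(391/15) = (0*(-7/2))*(391/15) = 0*(391/15) = 0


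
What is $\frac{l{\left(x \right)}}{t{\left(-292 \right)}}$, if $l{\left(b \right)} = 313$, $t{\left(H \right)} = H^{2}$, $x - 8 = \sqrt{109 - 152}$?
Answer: $\frac{313}{85264} \approx 0.003671$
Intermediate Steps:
$x = 8 + i \sqrt{43}$ ($x = 8 + \sqrt{109 - 152} = 8 + \sqrt{-43} = 8 + i \sqrt{43} \approx 8.0 + 6.5574 i$)
$\frac{l{\left(x \right)}}{t{\left(-292 \right)}} = \frac{313}{\left(-292\right)^{2}} = \frac{313}{85264}$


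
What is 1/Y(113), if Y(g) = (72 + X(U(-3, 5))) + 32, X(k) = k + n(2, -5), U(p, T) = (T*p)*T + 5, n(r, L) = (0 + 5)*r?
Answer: 1/44 ≈ 0.022727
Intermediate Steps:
n(r, L) = 5*r
U(p, T) = 5 + p*T² (U(p, T) = p*T² + 5 = 5 + p*T²)
X(k) = 10 + k (X(k) = k + 5*2 = k + 10 = 10 + k)
Y(g) = 44 (Y(g) = (72 + (10 + (5 - 3*5²))) + 32 = (72 + (10 + (5 - 3*25))) + 32 = (72 + (10 + (5 - 75))) + 32 = (72 + (10 - 70)) + 32 = (72 - 60) + 32 = 12 + 32 = 44)
1/Y(113) = 1/44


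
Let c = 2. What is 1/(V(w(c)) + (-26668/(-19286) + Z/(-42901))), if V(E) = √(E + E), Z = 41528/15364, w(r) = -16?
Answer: 872803105646559901732971/21406193608587517066107308 - 2524920909309414814360369*I*√2/21406193608587517066107308 ≈ 0.040773 - 0.16681*I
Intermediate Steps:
Z = 10382/3841 (Z = 41528*(1/15364) = 10382/3841 ≈ 2.7029)
V(E) = √2*√E (V(E) = √(2*E) = √2*√E)
1/(V(w(c)) + (-26668/(-19286) + Z/(-42901))) = 1/(√2*√(-16) + (-26668/(-19286) + (10382/3841)/(-42901))) = 1/(√2*(4*I) + (-26668*(-1/19286) + (10382/3841)*(-1/42901))) = 1/(4*I*√2 + (13334/9643 - 10382/164782741)) = 1/(4*I*√2 + 2197112954868/1588999971463) = 1/(2197112954868/1588999971463 + 4*I*√2)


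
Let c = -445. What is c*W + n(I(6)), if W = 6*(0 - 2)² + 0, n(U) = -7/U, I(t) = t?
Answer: -64087/6 ≈ -10681.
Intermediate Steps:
W = 24 (W = 6*(-2)² + 0 = 6*4 + 0 = 24 + 0 = 24)
c*W + n(I(6)) = -445*24 - 7/6 = -10680 - 7*⅙ = -10680 - 7/6 = -64087/6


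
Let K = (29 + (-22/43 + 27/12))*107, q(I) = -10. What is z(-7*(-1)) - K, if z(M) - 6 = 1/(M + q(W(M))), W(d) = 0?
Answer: -1694203/516 ≈ -3283.3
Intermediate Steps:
z(M) = 6 + 1/(-10 + M) (z(M) = 6 + 1/(M - 10) = 6 + 1/(-10 + M))
K = 565709/172 (K = (29 + (-22*1/43 + 27*(1/12)))*107 = (29 + (-22/43 + 9/4))*107 = (29 + 299/172)*107 = (5287/172)*107 = 565709/172 ≈ 3289.0)
z(-7*(-1)) - K = (-59 + 6*(-7*(-1)))/(-10 - 7*(-1)) - 1*565709/172 = (-59 + 6*7)/(-10 + 7) - 565709/172 = (-59 + 42)/(-3) - 565709/172 = -1/3*(-17) - 565709/172 = 17/3 - 565709/172 = -1694203/516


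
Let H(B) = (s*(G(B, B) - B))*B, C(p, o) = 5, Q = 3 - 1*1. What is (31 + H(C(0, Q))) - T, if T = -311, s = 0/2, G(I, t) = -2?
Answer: 342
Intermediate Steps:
Q = 2 (Q = 3 - 1 = 2)
s = 0 (s = 0*(½) = 0)
H(B) = 0 (H(B) = (0*(-2 - B))*B = 0*B = 0)
(31 + H(C(0, Q))) - T = (31 + 0) - 1*(-311) = 31 + 311 = 342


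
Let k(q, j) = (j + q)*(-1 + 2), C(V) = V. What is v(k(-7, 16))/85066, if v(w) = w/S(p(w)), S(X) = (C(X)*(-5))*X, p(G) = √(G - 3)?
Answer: -3/850660 ≈ -3.5267e-6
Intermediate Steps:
k(q, j) = j + q (k(q, j) = (j + q)*1 = j + q)
p(G) = √(-3 + G)
S(X) = -5*X² (S(X) = (X*(-5))*X = (-5*X)*X = -5*X²)
v(w) = w/(15 - 5*w) (v(w) = w/((-(-15 + 5*w))) = w/((-5*(-3 + w))) = w/(15 - 5*w))
v(k(-7, 16))/85066 = ((16 - 7)/(5*(3 - (16 - 7))))/85066 = ((⅕)*9/(3 - 1*9))*(1/85066) = ((⅕)*9/(3 - 9))*(1/85066) = ((⅕)*9/(-6))*(1/85066) = ((⅕)*9*(-⅙))*(1/85066) = -3/10*1/85066 = -3/850660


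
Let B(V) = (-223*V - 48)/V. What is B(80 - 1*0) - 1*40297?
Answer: -202603/5 ≈ -40521.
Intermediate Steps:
B(V) = (-48 - 223*V)/V
B(80 - 1*0) - 1*40297 = (-223 - 48/(80 - 1*0)) - 1*40297 = (-223 - 48/(80 + 0)) - 40297 = (-223 - 48/80) - 40297 = (-223 - 48*1/80) - 40297 = (-223 - ⅗) - 40297 = -1118/5 - 40297 = -202603/5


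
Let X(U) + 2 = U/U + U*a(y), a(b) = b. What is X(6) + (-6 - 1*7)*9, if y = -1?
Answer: -124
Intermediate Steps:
X(U) = -1 - U (X(U) = -2 + (U/U + U*(-1)) = -2 + (1 - U) = -1 - U)
X(6) + (-6 - 1*7)*9 = (-1 - 1*6) + (-6 - 1*7)*9 = (-1 - 6) + (-6 - 7)*9 = -7 - 13*9 = -7 - 117 = -124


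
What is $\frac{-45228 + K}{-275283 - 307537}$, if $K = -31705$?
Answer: $\frac{76933}{582820} \approx 0.132$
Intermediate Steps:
$\frac{-45228 + K}{-275283 - 307537} = \frac{-45228 - 31705}{-275283 - 307537} = - \frac{76933}{-582820} = \left(-76933\right) \left(- \frac{1}{582820}\right) = \frac{76933}{582820}$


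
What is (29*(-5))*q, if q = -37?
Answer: 5365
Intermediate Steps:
(29*(-5))*q = (29*(-5))*(-37) = -145*(-37) = 5365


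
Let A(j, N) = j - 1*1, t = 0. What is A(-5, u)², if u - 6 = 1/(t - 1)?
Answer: 36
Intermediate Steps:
u = 5 (u = 6 + 1/(0 - 1) = 6 + 1/(-1) = 6 - 1 = 5)
A(j, N) = -1 + j (A(j, N) = j - 1 = -1 + j)
A(-5, u)² = (-1 - 5)² = (-6)² = 36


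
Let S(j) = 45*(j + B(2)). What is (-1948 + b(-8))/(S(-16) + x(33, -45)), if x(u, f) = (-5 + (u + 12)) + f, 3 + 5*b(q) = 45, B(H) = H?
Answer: 9698/3175 ≈ 3.0545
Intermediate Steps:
b(q) = 42/5 (b(q) = -⅗ + (⅕)*45 = -⅗ + 9 = 42/5)
x(u, f) = 7 + f + u (x(u, f) = (-5 + (12 + u)) + f = (7 + u) + f = 7 + f + u)
S(j) = 90 + 45*j (S(j) = 45*(j + 2) = 45*(2 + j) = 90 + 45*j)
(-1948 + b(-8))/(S(-16) + x(33, -45)) = (-1948 + 42/5)/((90 + 45*(-16)) + (7 - 45 + 33)) = -9698/(5*((90 - 720) - 5)) = -9698/(5*(-630 - 5)) = -9698/5/(-635) = -9698/5*(-1/635) = 9698/3175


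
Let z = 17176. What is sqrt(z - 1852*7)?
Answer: 18*sqrt(13) ≈ 64.900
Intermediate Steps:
sqrt(z - 1852*7) = sqrt(17176 - 1852*7) = sqrt(17176 - 12964) = sqrt(4212) = 18*sqrt(13)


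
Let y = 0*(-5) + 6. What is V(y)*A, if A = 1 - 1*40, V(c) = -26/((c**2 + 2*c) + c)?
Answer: 169/9 ≈ 18.778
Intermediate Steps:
y = 6 (y = 0 + 6 = 6)
V(c) = -26/(c**2 + 3*c)
A = -39 (A = 1 - 40 = -39)
V(y)*A = -26/(6*(3 + 6))*(-39) = -26*1/6/9*(-39) = -26*1/6*1/9*(-39) = -13/27*(-39) = 169/9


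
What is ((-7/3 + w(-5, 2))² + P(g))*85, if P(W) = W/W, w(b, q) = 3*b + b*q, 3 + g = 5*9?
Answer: 572305/9 ≈ 63589.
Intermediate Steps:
g = 42 (g = -3 + 5*9 = -3 + 45 = 42)
P(W) = 1
((-7/3 + w(-5, 2))² + P(g))*85 = ((-7/3 - 5*(3 + 2))² + 1)*85 = ((-7*⅓ - 5*5)² + 1)*85 = ((-7/3 - 25)² + 1)*85 = ((-82/3)² + 1)*85 = (6724/9 + 1)*85 = (6733/9)*85 = 572305/9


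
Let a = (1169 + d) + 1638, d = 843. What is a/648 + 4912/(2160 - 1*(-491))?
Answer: 6429563/858924 ≈ 7.4856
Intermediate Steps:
a = 3650 (a = (1169 + 843) + 1638 = 2012 + 1638 = 3650)
a/648 + 4912/(2160 - 1*(-491)) = 3650/648 + 4912/(2160 - 1*(-491)) = 3650*(1/648) + 4912/(2160 + 491) = 1825/324 + 4912/2651 = 6429563/858924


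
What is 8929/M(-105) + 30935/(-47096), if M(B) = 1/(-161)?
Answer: -67703780559/47096 ≈ -1.4376e+6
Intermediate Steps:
M(B) = -1/161
8929/M(-105) + 30935/(-47096) = 8929/(-1/161) + 30935/(-47096) = 8929*(-161) + 30935*(-1/47096) = -1437569 - 30935/47096 = -67703780559/47096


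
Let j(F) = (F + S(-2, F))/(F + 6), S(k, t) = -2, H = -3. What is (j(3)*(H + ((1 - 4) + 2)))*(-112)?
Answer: 448/9 ≈ 49.778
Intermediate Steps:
j(F) = (-2 + F)/(6 + F) (j(F) = (F - 2)/(F + 6) = (-2 + F)/(6 + F))
(j(3)*(H + ((1 - 4) + 2)))*(-112) = (((-2 + 3)/(6 + 3))*(-3 + ((1 - 4) + 2)))*(-112) = ((1/9)*(-3 + (-3 + 2)))*(-112) = (((⅑)*1)*(-3 - 1))*(-112) = ((⅑)*(-4))*(-112) = -4/9*(-112) = 448/9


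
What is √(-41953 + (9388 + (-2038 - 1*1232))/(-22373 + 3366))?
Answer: I*√15156310838523/19007 ≈ 204.83*I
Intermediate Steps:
√(-41953 + (9388 + (-2038 - 1*1232))/(-22373 + 3366)) = √(-41953 + (9388 + (-2038 - 1232))/(-19007)) = √(-41953 + (9388 - 3270)*(-1/19007)) = √(-41953 + 6118*(-1/19007)) = √(-41953 - 6118/19007) = √(-797406789/19007) = I*√15156310838523/19007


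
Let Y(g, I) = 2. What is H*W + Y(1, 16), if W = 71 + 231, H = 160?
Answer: 48322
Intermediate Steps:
W = 302
H*W + Y(1, 16) = 160*302 + 2 = 48320 + 2 = 48322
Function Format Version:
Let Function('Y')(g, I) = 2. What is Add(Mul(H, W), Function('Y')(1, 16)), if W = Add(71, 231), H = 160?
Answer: 48322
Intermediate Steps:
W = 302
Add(Mul(H, W), Function('Y')(1, 16)) = Add(Mul(160, 302), 2) = Add(48320, 2) = 48322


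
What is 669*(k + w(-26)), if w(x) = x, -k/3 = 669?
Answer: -1360077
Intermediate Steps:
k = -2007 (k = -3*669 = -2007)
669*(k + w(-26)) = 669*(-2007 - 26) = 669*(-2033) = -1360077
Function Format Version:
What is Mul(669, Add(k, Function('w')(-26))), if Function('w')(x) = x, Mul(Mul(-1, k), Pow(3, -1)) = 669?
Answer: -1360077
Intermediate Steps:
k = -2007 (k = Mul(-3, 669) = -2007)
Mul(669, Add(k, Function('w')(-26))) = Mul(669, Add(-2007, -26)) = Mul(669, -2033) = -1360077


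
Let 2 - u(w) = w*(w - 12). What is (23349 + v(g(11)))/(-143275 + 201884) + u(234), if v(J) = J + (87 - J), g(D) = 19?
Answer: -3044479678/58609 ≈ -51946.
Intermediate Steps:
u(w) = 2 - w*(-12 + w) (u(w) = 2 - w*(w - 12) = 2 - w*(-12 + w))
v(J) = 87
(23349 + v(g(11)))/(-143275 + 201884) + u(234) = (23349 + 87)/(-143275 + 201884) + (2 - 1*234**2 + 12*234) = 23436/58609 + (2 - 1*54756 + 2808) = 23436*(1/58609) + (2 - 54756 + 2808) = 23436/58609 - 51946 = -3044479678/58609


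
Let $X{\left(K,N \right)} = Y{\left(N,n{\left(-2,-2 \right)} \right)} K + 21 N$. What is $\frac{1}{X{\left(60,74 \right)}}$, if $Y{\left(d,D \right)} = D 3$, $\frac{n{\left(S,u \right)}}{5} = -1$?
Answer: $\frac{1}{654} \approx 0.0015291$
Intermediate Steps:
$n{\left(S,u \right)} = -5$ ($n{\left(S,u \right)} = 5 \left(-1\right) = -5$)
$Y{\left(d,D \right)} = 3 D$
$X{\left(K,N \right)} = - 15 K + 21 N$ ($X{\left(K,N \right)} = 3 \left(-5\right) K + 21 N = - 15 K + 21 N$)
$\frac{1}{X{\left(60,74 \right)}} = \frac{1}{\left(-15\right) 60 + 21 \cdot 74} = \frac{1}{-900 + 1554} = \frac{1}{654}$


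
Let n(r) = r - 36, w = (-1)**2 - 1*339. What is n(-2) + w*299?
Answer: -101100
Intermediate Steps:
w = -338 (w = 1 - 339 = -338)
n(r) = -36 + r
n(-2) + w*299 = (-36 - 2) - 338*299 = -38 - 101062 = -101100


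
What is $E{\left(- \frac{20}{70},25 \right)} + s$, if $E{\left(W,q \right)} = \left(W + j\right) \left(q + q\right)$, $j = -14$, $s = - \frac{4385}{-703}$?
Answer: $- \frac{3484305}{4921} \approx -708.05$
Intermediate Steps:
$s = \frac{4385}{703}$ ($s = \left(-4385\right) \left(- \frac{1}{703}\right) = \frac{4385}{703} \approx 6.2376$)
$E{\left(W,q \right)} = 2 q \left(-14 + W\right)$ ($E{\left(W,q \right)} = \left(W - 14\right) \left(q + q\right) = \left(-14 + W\right) 2 q = 2 q \left(-14 + W\right)$)
$E{\left(- \frac{20}{70},25 \right)} + s = 2 \cdot 25 \left(-14 - \frac{20}{70}\right) + \frac{4385}{703} = 2 \cdot 25 \left(-14 - \frac{2}{7}\right) + \frac{4385}{703} = 2 \cdot 25 \left(- \frac{100}{7}\right) + \frac{4385}{703} = - \frac{5000}{7} + \frac{4385}{703} = - \frac{3484305}{4921}$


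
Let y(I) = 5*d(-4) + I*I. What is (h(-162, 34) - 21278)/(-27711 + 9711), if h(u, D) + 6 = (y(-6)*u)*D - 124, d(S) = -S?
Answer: 6872/375 ≈ 18.325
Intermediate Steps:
y(I) = 20 + I² (y(I) = 5*(-1*(-4)) + I*I = 5*4 + I² = 20 + I²)
h(u, D) = -130 + 56*D*u (h(u, D) = -6 + (((20 + (-6)²)*u)*D - 124) = -6 + (((20 + 36)*u)*D - 124) = -6 + ((56*u)*D - 124) = -6 + (56*D*u - 124) = -6 + (-124 + 56*D*u) = -130 + 56*D*u)
(h(-162, 34) - 21278)/(-27711 + 9711) = ((-130 + 56*34*(-162)) - 21278)/(-27711 + 9711) = ((-130 - 308448) - 21278)/(-18000) = (-308578 - 21278)*(-1/18000) = -329856*(-1/18000) = 6872/375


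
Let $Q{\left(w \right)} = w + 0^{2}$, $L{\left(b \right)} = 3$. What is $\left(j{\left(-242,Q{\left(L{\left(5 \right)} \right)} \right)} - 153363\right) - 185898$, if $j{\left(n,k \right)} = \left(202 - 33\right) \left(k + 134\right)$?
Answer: $-316108$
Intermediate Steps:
$Q{\left(w \right)} = w$ ($Q{\left(w \right)} = w + 0 = w$)
$j{\left(n,k \right)} = 22646 + 169 k$ ($j{\left(n,k \right)} = 169 \left(134 + k\right) = 22646 + 169 k$)
$\left(j{\left(-242,Q{\left(L{\left(5 \right)} \right)} \right)} - 153363\right) - 185898 = \left(\left(22646 + 169 \cdot 3\right) - 153363\right) - 185898 = \left(\left(22646 + 507\right) - 153363\right) - 185898 = \left(23153 - 153363\right) - 185898 = -130210 - 185898 = -316108$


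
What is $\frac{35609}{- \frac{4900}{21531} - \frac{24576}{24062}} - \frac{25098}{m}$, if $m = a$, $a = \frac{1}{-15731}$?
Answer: $\frac{127723760764321515}{323524828} \approx 3.9479 \cdot 10^{8}$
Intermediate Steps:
$a = - \frac{1}{15731} \approx -6.3569 \cdot 10^{-5}$
$m = - \frac{1}{15731} \approx -6.3569 \cdot 10^{-5}$
$\frac{35609}{- \frac{4900}{21531} - \frac{24576}{24062}} - \frac{25098}{m} = \frac{35609}{- \frac{4900}{21531} - \frac{24576}{24062}} - \frac{25098}{- \frac{1}{15731}} = \frac{35609}{\left(-4900\right) \frac{1}{21531} - \frac{12288}{12031}} - -394816638 = \frac{35609}{- \frac{4900}{21531} - \frac{12288}{12031}} + 394816638 = \frac{35609}{- \frac{323524828}{259039461}} + 394816638 = 35609 \left(- \frac{259039461}{323524828}\right) + 394816638 = - \frac{9224136166749}{323524828} + 394816638 = \frac{127723760764321515}{323524828}$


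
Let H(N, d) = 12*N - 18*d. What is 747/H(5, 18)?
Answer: -249/88 ≈ -2.8295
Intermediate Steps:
H(N, d) = -18*d + 12*N
747/H(5, 18) = 747/(-18*18 + 12*5) = 747/(-324 + 60) = 747/(-264) = 747*(-1/264) = -249/88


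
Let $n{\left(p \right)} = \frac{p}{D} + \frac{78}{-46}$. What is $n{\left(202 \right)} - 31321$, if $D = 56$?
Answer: $- \frac{20169493}{644} \approx -31319.0$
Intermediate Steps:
$n{\left(p \right)} = - \frac{39}{23} + \frac{p}{56}$ ($n{\left(p \right)} = \frac{p}{56} + \frac{78}{-46} = p \frac{1}{56} + 78 \left(- \frac{1}{46}\right) = \frac{p}{56} - \frac{39}{23} = - \frac{39}{23} + \frac{p}{56}$)
$n{\left(202 \right)} - 31321 = \left(- \frac{39}{23} + \frac{1}{56} \cdot 202\right) - 31321 = \left(- \frac{39}{23} + \frac{101}{28}\right) - 31321 = \frac{1231}{644} - 31321 = - \frac{20169493}{644}$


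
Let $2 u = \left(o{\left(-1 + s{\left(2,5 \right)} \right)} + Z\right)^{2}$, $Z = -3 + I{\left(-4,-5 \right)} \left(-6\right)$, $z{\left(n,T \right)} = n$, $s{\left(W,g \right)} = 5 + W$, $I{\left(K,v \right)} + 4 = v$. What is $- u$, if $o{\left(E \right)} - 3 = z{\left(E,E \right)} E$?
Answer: $-4050$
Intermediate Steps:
$I{\left(K,v \right)} = -4 + v$
$o{\left(E \right)} = 3 + E^{2}$ ($o{\left(E \right)} = 3 + E E = 3 + E^{2}$)
$Z = 51$ ($Z = -3 + \left(-4 - 5\right) \left(-6\right) = -3 - -54 = -3 + 54 = 51$)
$u = 4050$ ($u = \frac{\left(\left(3 + \left(-1 + \left(5 + 2\right)\right)^{2}\right) + 51\right)^{2}}{2} = \frac{\left(\left(3 + \left(-1 + 7\right)^{2}\right) + 51\right)^{2}}{2} = \frac{\left(\left(3 + 6^{2}\right) + 51\right)^{2}}{2} = \frac{\left(\left(3 + 36\right) + 51\right)^{2}}{2} = \frac{\left(39 + 51\right)^{2}}{2} = \frac{90^{2}}{2} = \frac{1}{2} \cdot 8100 = 4050$)
$- u = \left(-1\right) 4050 = -4050$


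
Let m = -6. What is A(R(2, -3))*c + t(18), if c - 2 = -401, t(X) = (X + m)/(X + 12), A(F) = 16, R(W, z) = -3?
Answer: -31918/5 ≈ -6383.6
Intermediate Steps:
t(X) = (-6 + X)/(12 + X) (t(X) = (X - 6)/(X + 12) = (-6 + X)/(12 + X))
c = -399 (c = 2 - 401 = -399)
A(R(2, -3))*c + t(18) = 16*(-399) + (-6 + 18)/(12 + 18) = -6384 + 12/30 = -6384 + (1/30)*12 = -6384 + ⅖ = -31918/5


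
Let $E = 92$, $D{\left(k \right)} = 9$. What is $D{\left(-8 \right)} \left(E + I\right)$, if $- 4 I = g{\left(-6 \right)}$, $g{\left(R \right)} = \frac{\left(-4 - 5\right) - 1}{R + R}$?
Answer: $\frac{6609}{8} \approx 826.13$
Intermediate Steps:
$g{\left(R \right)} = - \frac{5}{R}$ ($g{\left(R \right)} = \frac{\left(-4 - 5\right) - 1}{2 R} = \left(-9 - 1\right) \frac{1}{2 R} = - 10 \frac{1}{2 R} = - \frac{5}{R}$)
$I = - \frac{5}{24}$ ($I = - \frac{\left(-5\right) \frac{1}{-6}}{4} = - \frac{\left(-5\right) \left(- \frac{1}{6}\right)}{4} = \left(- \frac{1}{4}\right) \frac{5}{6} = - \frac{5}{24} \approx -0.20833$)
$D{\left(-8 \right)} \left(E + I\right) = 9 \left(92 - \frac{5}{24}\right) = 9 \cdot \frac{2203}{24} = \frac{6609}{8}$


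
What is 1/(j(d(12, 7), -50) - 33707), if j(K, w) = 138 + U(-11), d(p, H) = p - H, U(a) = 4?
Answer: -1/33565 ≈ -2.9793e-5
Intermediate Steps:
j(K, w) = 142 (j(K, w) = 138 + 4 = 142)
1/(j(d(12, 7), -50) - 33707) = 1/(142 - 33707) = 1/(-33565) = -1/33565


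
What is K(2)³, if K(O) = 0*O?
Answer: 0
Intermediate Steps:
K(O) = 0
K(2)³ = 0³ = 0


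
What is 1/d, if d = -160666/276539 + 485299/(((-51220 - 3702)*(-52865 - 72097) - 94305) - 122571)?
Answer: -1897872248229432/1102507892074447 ≈ -1.7214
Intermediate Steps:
d = -1102507892074447/1897872248229432 (d = -160666*1/276539 + 485299/((-54922*(-124962) - 94305) - 122571) = -160666/276539 + 485299/((6863162964 - 94305) - 122571) = -160666/276539 + 485299/(6863068659 - 122571) = -160666/276539 + 485299/6862946088 = -1102507892074447/1897872248229432 ≈ -0.58092)
1/d = 1/(-1102507892074447/1897872248229432) = -1897872248229432/1102507892074447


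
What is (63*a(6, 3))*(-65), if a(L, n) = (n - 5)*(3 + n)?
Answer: 49140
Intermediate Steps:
a(L, n) = (-5 + n)*(3 + n)
(63*a(6, 3))*(-65) = (63*(-15 + 3**2 - 2*3))*(-65) = (63*(-15 + 9 - 6))*(-65) = (63*(-12))*(-65) = -756*(-65) = 49140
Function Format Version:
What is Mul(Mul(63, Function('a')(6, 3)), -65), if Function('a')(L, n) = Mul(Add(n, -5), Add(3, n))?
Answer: 49140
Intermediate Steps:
Function('a')(L, n) = Mul(Add(-5, n), Add(3, n))
Mul(Mul(63, Function('a')(6, 3)), -65) = Mul(Mul(63, Add(-15, Pow(3, 2), Mul(-2, 3))), -65) = Mul(Mul(63, Add(-15, 9, -6)), -65) = Mul(Mul(63, -12), -65) = Mul(-756, -65) = 49140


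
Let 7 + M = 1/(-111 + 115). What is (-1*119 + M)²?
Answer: 253009/16 ≈ 15813.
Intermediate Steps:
M = -27/4 (M = -7 + 1/(-111 + 115) = -7 + 1/4 = -7 + ¼ = -27/4 ≈ -6.7500)
(-1*119 + M)² = (-1*119 - 27/4)² = (-119 - 27/4)² = (-503/4)² = 253009/16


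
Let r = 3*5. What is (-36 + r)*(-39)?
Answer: 819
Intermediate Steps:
r = 15
(-36 + r)*(-39) = (-36 + 15)*(-39) = -21*(-39) = 819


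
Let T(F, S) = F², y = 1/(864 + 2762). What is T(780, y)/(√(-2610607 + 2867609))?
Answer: 304200*√257002/128501 ≈ 1200.1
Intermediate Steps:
y = 1/3626 ≈ 0.00027579
T(780, y)/(√(-2610607 + 2867609)) = 780²/(√(-2610607 + 2867609)) = 608400/(√257002) = 608400*(√257002/257002) = 304200*√257002/128501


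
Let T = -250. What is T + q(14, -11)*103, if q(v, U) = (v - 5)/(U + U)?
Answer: -6427/22 ≈ -292.14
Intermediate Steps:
q(v, U) = (-5 + v)/(2*U) (q(v, U) = (-5 + v)/((2*U)) = (-5 + v)*(1/(2*U)) = (-5 + v)/(2*U))
T + q(14, -11)*103 = -250 + ((½)*(-5 + 14)/(-11))*103 = -250 + ((½)*(-1/11)*9)*103 = -250 - 9/22*103 = -250 - 927/22 = -6427/22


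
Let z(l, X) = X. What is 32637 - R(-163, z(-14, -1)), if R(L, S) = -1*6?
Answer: 32643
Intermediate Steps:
R(L, S) = -6
32637 - R(-163, z(-14, -1)) = 32637 - 1*(-6) = 32637 + 6 = 32643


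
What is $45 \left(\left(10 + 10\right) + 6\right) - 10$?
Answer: $1160$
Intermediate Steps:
$45 \left(\left(10 + 10\right) + 6\right) - 10 = 45 \left(20 + 6\right) - 10 = 45 \cdot 26 - 10 = 1170 - 10 = 1160$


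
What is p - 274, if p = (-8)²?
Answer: -210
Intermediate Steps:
p = 64
p - 274 = 64 - 274 = -210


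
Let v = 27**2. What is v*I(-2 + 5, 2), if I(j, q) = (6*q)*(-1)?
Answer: -8748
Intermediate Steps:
I(j, q) = -6*q
v = 729
v*I(-2 + 5, 2) = 729*(-6*2) = 729*(-12) = -8748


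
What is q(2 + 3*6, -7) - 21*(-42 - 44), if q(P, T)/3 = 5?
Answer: 1821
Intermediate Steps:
q(P, T) = 15 (q(P, T) = 3*5 = 15)
q(2 + 3*6, -7) - 21*(-42 - 44) = 15 - 21*(-42 - 44) = 15 - 21*(-86) = 15 + 1806 = 1821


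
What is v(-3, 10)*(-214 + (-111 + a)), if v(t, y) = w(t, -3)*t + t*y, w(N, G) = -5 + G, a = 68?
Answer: 1542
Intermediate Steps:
v(t, y) = -8*t + t*y (v(t, y) = (-5 - 3)*t + t*y = -8*t + t*y)
v(-3, 10)*(-214 + (-111 + a)) = (-3*(-8 + 10))*(-214 + (-111 + 68)) = (-3*2)*(-214 - 43) = -6*(-257) = 1542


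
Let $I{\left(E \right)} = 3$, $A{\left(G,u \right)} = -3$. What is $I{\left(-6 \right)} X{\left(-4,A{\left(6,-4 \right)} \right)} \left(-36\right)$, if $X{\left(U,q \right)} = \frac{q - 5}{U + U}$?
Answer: $-108$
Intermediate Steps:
$X{\left(U,q \right)} = \frac{-5 + q}{2 U}$
$I{\left(-6 \right)} X{\left(-4,A{\left(6,-4 \right)} \right)} \left(-36\right) = 3 \frac{-5 - 3}{2 \left(-4\right)} \left(-36\right) = 3 \cdot \frac{1}{2} \left(- \frac{1}{4}\right) \left(-8\right) \left(-36\right) = 3 \cdot 1 \left(-36\right) = 3 \left(-36\right) = -108$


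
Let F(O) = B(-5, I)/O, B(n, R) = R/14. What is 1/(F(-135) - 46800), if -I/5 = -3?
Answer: -126/5896801 ≈ -2.1368e-5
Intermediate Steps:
I = 15 (I = -5*(-3) = 15)
B(n, R) = R/14 (B(n, R) = R*(1/14) = R/14)
F(O) = 15/(14*O) (F(O) = ((1/14)*15)/O = 15/(14*O))
1/(F(-135) - 46800) = 1/((15/14)/(-135) - 46800) = 1/((15/14)*(-1/135) - 46800) = 1/(-1/126 - 46800) = 1/(-5896801/126) = -126/5896801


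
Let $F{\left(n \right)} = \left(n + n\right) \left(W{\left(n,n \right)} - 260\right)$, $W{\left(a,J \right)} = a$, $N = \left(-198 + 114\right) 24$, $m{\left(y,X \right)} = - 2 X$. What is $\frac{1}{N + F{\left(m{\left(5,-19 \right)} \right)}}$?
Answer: $- \frac{1}{18888} \approx -5.2944 \cdot 10^{-5}$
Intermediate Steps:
$N = -2016$ ($N = \left(-84\right) 24 = -2016$)
$F{\left(n \right)} = 2 n \left(-260 + n\right)$ ($F{\left(n \right)} = \left(n + n\right) \left(n - 260\right) = 2 n \left(-260 + n\right)$)
$\frac{1}{N + F{\left(m{\left(5,-19 \right)} \right)}} = \frac{1}{-2016 + 2 \left(\left(-2\right) \left(-19\right)\right) \left(-260 - -38\right)} = \frac{1}{-2016 + 2 \cdot 38 \left(-260 + 38\right)} = \frac{1}{-2016 + 2 \cdot 38 \left(-222\right)} = \frac{1}{-2016 - 16872} = \frac{1}{-18888} = - \frac{1}{18888}$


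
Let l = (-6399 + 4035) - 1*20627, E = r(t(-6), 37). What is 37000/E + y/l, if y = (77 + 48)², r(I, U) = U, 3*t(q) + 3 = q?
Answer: 22975375/22991 ≈ 999.32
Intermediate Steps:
t(q) = -1 + q/3
E = 37
l = -22991 (l = -2364 - 20627 = -22991)
y = 15625 (y = 125² = 15625)
37000/E + y/l = 37000/37 + 15625/(-22991) = 37000*(1/37) + 15625*(-1/22991) = 1000 - 15625/22991 = 22975375/22991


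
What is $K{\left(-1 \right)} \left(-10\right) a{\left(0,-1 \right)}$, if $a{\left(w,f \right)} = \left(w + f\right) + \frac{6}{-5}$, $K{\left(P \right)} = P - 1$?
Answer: $-44$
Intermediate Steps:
$K{\left(P \right)} = -1 + P$
$a{\left(w,f \right)} = - \frac{6}{5} + f + w$ ($a{\left(w,f \right)} = \left(f + w\right) + 6 \left(- \frac{1}{5}\right) = \left(f + w\right) - \frac{6}{5} = - \frac{6}{5} + f + w$)
$K{\left(-1 \right)} \left(-10\right) a{\left(0,-1 \right)} = \left(-1 - 1\right) \left(-10\right) \left(- \frac{6}{5} - 1 + 0\right) = \left(-2\right) \left(-10\right) \left(- \frac{11}{5}\right) = 20 \left(- \frac{11}{5}\right) = -44$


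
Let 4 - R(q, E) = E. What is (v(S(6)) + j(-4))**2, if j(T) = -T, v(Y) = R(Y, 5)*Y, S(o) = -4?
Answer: 64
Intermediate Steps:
R(q, E) = 4 - E
v(Y) = -Y (v(Y) = (4 - 1*5)*Y = (4 - 5)*Y = -Y)
(v(S(6)) + j(-4))**2 = (-1*(-4) - 1*(-4))**2 = (4 + 4)**2 = 8**2 = 64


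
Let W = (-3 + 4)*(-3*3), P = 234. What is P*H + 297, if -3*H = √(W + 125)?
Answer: 297 - 156*√29 ≈ -543.09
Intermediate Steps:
W = -9 (W = 1*(-9) = -9)
H = -2*√29/3 (H = -√(-9 + 125)/3 = -2*√29/3 ≈ -3.5901)
P*H + 297 = 234*(-2*√29/3) + 297 = -156*√29 + 297 = 297 - 156*√29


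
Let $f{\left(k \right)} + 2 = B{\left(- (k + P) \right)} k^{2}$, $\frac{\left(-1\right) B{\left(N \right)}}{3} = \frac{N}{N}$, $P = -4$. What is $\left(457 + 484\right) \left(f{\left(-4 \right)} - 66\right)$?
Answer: $-109156$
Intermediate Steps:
$B{\left(N \right)} = -3$ ($B{\left(N \right)} = - 3 \frac{N}{N} = \left(-3\right) 1 = -3$)
$f{\left(k \right)} = -2 - 3 k^{2}$
$\left(457 + 484\right) \left(f{\left(-4 \right)} - 66\right) = \left(457 + 484\right) \left(\left(-2 - 3 \left(-4\right)^{2}\right) - 66\right) = 941 \left(\left(-2 - 48\right) - 66\right) = 941 \left(-50 - 66\right) = 941 \left(-116\right) = -109156$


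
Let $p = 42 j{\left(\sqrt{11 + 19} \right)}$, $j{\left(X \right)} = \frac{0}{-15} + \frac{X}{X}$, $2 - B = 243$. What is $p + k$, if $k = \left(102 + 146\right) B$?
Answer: $-59726$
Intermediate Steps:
$B = -241$ ($B = 2 - 243 = -241$)
$j{\left(X \right)} = 1$ ($j{\left(X \right)} = 0 \left(- \frac{1}{15}\right) + 1 = 0 + 1 = 1$)
$p = 42$ ($p = 42 \cdot 1 = 42$)
$k = -59768$ ($k = \left(102 + 146\right) \left(-241\right) = 248 \left(-241\right) = -59768$)
$p + k = 42 - 59768 = -59726$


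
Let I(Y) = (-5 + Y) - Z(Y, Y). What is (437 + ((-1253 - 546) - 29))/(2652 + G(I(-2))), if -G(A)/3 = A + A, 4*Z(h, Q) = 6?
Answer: -1391/2703 ≈ -0.51461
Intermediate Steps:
Z(h, Q) = 3/2 (Z(h, Q) = (¼)*6 = 3/2)
I(Y) = -13/2 + Y (I(Y) = (-5 + Y) - 1*3/2 = (-5 + Y) - 3/2 = -13/2 + Y)
G(A) = -6*A (G(A) = -3*(A + A) = -6*A)
(437 + ((-1253 - 546) - 29))/(2652 + G(I(-2))) = (437 + ((-1253 - 546) - 29))/(2652 - 6*(-13/2 - 2)) = (437 + (-1799 - 29))/(2652 - 6*(-17/2)) = (437 - 1828)/(2652 + 51) = -1391/2703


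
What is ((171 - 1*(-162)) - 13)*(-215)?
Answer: -68800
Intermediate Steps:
((171 - 1*(-162)) - 13)*(-215) = ((171 + 162) - 13)*(-215) = (333 - 13)*(-215) = 320*(-215) = -68800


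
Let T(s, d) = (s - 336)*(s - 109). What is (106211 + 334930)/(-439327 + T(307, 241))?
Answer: -441141/445069 ≈ -0.99117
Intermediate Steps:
T(s, d) = (-336 + s)*(-109 + s)
(106211 + 334930)/(-439327 + T(307, 241)) = (106211 + 334930)/(-439327 + (36624 + 307**2 - 445*307)) = 441141/(-439327 + (36624 + 94249 - 136615)) = 441141/(-439327 - 5742) = 441141/(-445069) = 441141*(-1/445069) = -441141/445069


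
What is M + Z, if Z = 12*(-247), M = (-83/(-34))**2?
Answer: -3419495/1156 ≈ -2958.0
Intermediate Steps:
M = 6889/1156 (M = (-83*(-1/34))**2 = (83/34)**2 = 6889/1156 ≈ 5.9593)
Z = -2964
M + Z = 6889/1156 - 2964 = -3419495/1156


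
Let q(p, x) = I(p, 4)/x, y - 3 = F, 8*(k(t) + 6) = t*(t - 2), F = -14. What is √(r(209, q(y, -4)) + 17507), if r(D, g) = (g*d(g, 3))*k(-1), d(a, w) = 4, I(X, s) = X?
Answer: √279122/4 ≈ 132.08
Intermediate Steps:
k(t) = -6 + t*(-2 + t)/8 (k(t) = -6 + (t*(t - 2))/8 = -6 + (t*(-2 + t))/8 = -6 + t*(-2 + t)/8)
y = -11 (y = 3 - 14 = -11)
q(p, x) = p/x
r(D, g) = -45*g/2 (r(D, g) = (g*4)*(-6 - ¼*(-1) + (⅛)*(-1)²) = (4*g)*(-6 + ¼ + (⅛)*1) = (4*g)*(-6 + ¼ + ⅛) = (4*g)*(-45/8) = -45*g/2)
√(r(209, q(y, -4)) + 17507) = √(-(-495)/(2*(-4)) + 17507) = √(-(-495)*(-1)/(2*4) + 17507) = √(-45/2*11/4 + 17507) = √(-495/8 + 17507) = √(139561/8) = √279122/4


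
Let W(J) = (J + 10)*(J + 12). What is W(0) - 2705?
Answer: -2585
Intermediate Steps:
W(J) = (10 + J)*(12 + J)
W(0) - 2705 = (120 + 0² + 22*0) - 2705 = (120 + 0 + 0) - 2705 = 120 - 2705 = -2585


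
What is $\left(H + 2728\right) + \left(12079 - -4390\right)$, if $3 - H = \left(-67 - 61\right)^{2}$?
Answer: $2816$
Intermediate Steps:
$H = -16381$ ($H = 3 - \left(-67 - 61\right)^{2} = 3 - \left(-128\right)^{2} = 3 - 16384 = -16381$)
$\left(H + 2728\right) + \left(12079 - -4390\right) = \left(-16381 + 2728\right) + \left(12079 - -4390\right) = -13653 + \left(12079 + 4390\right) = -13653 + 16469 = 2816$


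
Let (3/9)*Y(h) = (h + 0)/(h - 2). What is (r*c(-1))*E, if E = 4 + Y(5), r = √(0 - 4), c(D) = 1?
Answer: 18*I ≈ 18.0*I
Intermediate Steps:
Y(h) = 3*h/(-2 + h) (Y(h) = 3*((h + 0)/(h - 2)) = 3*(h/(-2 + h)) = 3*h/(-2 + h))
r = 2*I (r = √(-4) = 2*I ≈ 2.0*I)
E = 9 (E = 4 + 3*5/(-2 + 5) = 4 + 3*5/3 = 4 + 3*5*(⅓) = 4 + 5 = 9)
(r*c(-1))*E = ((2*I)*1)*9 = (2*I)*9 = 18*I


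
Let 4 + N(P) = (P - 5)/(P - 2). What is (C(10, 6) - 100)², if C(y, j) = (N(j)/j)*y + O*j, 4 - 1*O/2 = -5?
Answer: 49/16 ≈ 3.0625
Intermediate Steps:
N(P) = -4 + (-5 + P)/(-2 + P) (N(P) = -4 + (P - 5)/(P - 2) = -4 + (-5 + P)/(-2 + P))
O = 18 (O = 8 - 2*(-5) = 8 + 10 = 18)
C(y, j) = 18*j + 3*y*(1 - j)/(j*(-2 + j)) (C(y, j) = ((3*(1 - j)/(-2 + j))/j)*y + 18*j = (3*(1 - j)/(j*(-2 + j)))*y + 18*j = 3*y*(1 - j)/(j*(-2 + j)) + 18*j = 18*j + 3*y*(1 - j)/(j*(-2 + j)))
(C(10, 6) - 100)² = (3*(-1*10*(-1 + 6) + 6*6²*(-2 + 6))/(6*(-2 + 6)) - 100)² = (3*(⅙)*(-1*10*5 + 6*36*4)/4 - 100)² = (3*(⅙)*(¼)*(-50 + 864) - 100)² = (3*(⅙)*(¼)*814 - 100)² = (407/4 - 100)² = (7/4)² = 49/16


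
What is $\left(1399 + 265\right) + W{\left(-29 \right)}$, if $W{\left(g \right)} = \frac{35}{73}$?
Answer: $\frac{121507}{73} \approx 1664.5$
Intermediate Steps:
$W{\left(g \right)} = \frac{35}{73}$ ($W{\left(g \right)} = 35 \cdot \frac{1}{73} = \frac{35}{73}$)
$\left(1399 + 265\right) + W{\left(-29 \right)} = \left(1399 + 265\right) + \frac{35}{73} = 1664 + \frac{35}{73} = \frac{121507}{73}$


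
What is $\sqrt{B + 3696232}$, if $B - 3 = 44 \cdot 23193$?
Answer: $\sqrt{4716727} \approx 2171.8$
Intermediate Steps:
$B = 1020495$ ($B = 3 + 44 \cdot 23193 = 3 + 1020492 = 1020495$)
$\sqrt{B + 3696232} = \sqrt{1020495 + 3696232} = \sqrt{4716727}$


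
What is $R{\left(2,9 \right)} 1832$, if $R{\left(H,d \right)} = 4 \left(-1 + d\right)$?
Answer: $58624$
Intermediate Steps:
$R{\left(H,d \right)} = -4 + 4 d$
$R{\left(2,9 \right)} 1832 = \left(-4 + 4 \cdot 9\right) 1832 = \left(-4 + 36\right) 1832 = 32 \cdot 1832 = 58624$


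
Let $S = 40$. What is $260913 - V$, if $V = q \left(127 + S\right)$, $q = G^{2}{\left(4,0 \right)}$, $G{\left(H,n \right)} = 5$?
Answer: $256738$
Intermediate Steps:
$q = 25$ ($q = 5^{2} = 25$)
$V = 4175$ ($V = 25 \left(127 + 40\right) = 25 \cdot 167 = 4175$)
$260913 - V = 260913 - 4175 = 256738$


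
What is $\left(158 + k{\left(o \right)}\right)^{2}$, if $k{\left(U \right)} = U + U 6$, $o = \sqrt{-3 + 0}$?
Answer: $24817 + 2212 i \sqrt{3} \approx 24817.0 + 3831.3 i$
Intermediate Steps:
$o = i \sqrt{3}$ ($o = \sqrt{-3} = i \sqrt{3} \approx 1.732 i$)
$k{\left(U \right)} = 7 U$ ($k{\left(U \right)} = U + 6 U = 7 U$)
$\left(158 + k{\left(o \right)}\right)^{2} = \left(158 + 7 i \sqrt{3}\right)^{2}$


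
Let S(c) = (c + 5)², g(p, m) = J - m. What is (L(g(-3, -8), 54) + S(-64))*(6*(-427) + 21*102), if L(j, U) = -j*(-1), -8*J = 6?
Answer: -1465065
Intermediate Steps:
J = -¾ (J = -⅛*6 = -¾ ≈ -0.75000)
g(p, m) = -¾ - m
L(j, U) = j
S(c) = (5 + c)²
(L(g(-3, -8), 54) + S(-64))*(6*(-427) + 21*102) = ((-¾ - 1*(-8)) + (5 - 64)²)*(6*(-427) + 21*102) = ((-¾ + 8) + (-59)²)*(-2562 + 2142) = (29/4 + 3481)*(-420) = (13953/4)*(-420) = -1465065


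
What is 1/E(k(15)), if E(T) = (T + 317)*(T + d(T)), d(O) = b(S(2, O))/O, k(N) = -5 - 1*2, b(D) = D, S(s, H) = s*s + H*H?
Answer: -7/31620 ≈ -0.00022138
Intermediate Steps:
S(s, H) = H² + s² (S(s, H) = s² + H² = H² + s²)
k(N) = -7 (k(N) = -5 - 2 = -7)
d(O) = (4 + O²)/O (d(O) = (O² + 2²)/O = (O² + 4)/O = (4 + O²)/O)
E(T) = (317 + T)*(2*T + 4/T) (E(T) = (T + 317)*(T + (T + 4/T)) = (317 + T)*(2*T + 4/T))
1/E(k(15)) = 1/(4 + 2*(-7)² + 634*(-7) + 1268/(-7)) = 1/(4 + 2*49 - 4438 + 1268*(-⅐)) = 1/(4 + 98 - 4438 - 1268/7) = 1/(-31620/7) = -7/31620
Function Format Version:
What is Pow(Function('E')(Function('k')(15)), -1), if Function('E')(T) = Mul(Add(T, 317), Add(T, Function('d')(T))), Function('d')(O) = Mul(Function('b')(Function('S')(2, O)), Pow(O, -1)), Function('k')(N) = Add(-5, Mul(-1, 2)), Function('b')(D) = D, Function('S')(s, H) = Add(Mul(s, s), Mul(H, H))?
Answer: Rational(-7, 31620) ≈ -0.00022138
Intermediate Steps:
Function('S')(s, H) = Add(Pow(H, 2), Pow(s, 2)) (Function('S')(s, H) = Add(Pow(s, 2), Pow(H, 2)) = Add(Pow(H, 2), Pow(s, 2)))
Function('k')(N) = -7 (Function('k')(N) = Add(-5, -2) = -7)
Function('d')(O) = Mul(Pow(O, -1), Add(4, Pow(O, 2))) (Function('d')(O) = Mul(Add(Pow(O, 2), Pow(2, 2)), Pow(O, -1)) = Mul(Add(Pow(O, 2), 4), Pow(O, -1)) = Mul(Add(4, Pow(O, 2)), Pow(O, -1)) = Mul(Pow(O, -1), Add(4, Pow(O, 2))))
Function('E')(T) = Mul(Add(317, T), Add(Mul(2, T), Mul(4, Pow(T, -1)))) (Function('E')(T) = Mul(Add(T, 317), Add(T, Add(T, Mul(4, Pow(T, -1))))) = Mul(Add(317, T), Add(Mul(2, T), Mul(4, Pow(T, -1)))))
Pow(Function('E')(Function('k')(15)), -1) = Pow(Add(4, Mul(2, Pow(-7, 2)), Mul(634, -7), Mul(1268, Pow(-7, -1))), -1) = Pow(Add(4, Mul(2, 49), -4438, Mul(1268, Rational(-1, 7))), -1) = Pow(Add(4, 98, -4438, Rational(-1268, 7)), -1) = Pow(Rational(-31620, 7), -1) = Rational(-7, 31620)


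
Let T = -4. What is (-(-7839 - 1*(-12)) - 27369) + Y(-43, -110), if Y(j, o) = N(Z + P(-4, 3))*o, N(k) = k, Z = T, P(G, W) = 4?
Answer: -19542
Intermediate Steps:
Z = -4
Y(j, o) = 0 (Y(j, o) = (-4 + 4)*o = 0*o = 0)
(-(-7839 - 1*(-12)) - 27369) + Y(-43, -110) = (-(-7839 - 1*(-12)) - 27369) + 0 = (-(-7839 + 12) - 27369) + 0 = (-1*(-7827) - 27369) + 0 = (7827 - 27369) + 0 = -19542 + 0 = -19542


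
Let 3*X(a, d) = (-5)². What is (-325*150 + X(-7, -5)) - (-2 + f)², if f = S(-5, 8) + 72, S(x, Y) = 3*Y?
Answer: -172733/3 ≈ -57578.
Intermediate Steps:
X(a, d) = 25/3 (X(a, d) = (⅓)*(-5)² = (⅓)*25 = 25/3)
f = 96 (f = 3*8 + 72 = 24 + 72 = 96)
(-325*150 + X(-7, -5)) - (-2 + f)² = (-325*150 + 25/3) - (-2 + 96)² = (-48750 + 25/3) - 1*94² = -146225/3 - 1*8836 = -146225/3 - 8836 = -172733/3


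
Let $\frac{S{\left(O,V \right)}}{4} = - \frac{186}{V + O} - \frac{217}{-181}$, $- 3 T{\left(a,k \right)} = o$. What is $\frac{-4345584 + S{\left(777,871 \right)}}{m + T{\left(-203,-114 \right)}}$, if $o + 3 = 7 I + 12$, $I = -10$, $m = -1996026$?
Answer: $\frac{486087849147}{223269201862} \approx 2.1771$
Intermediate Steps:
$o = -61$ ($o = -3 + \left(7 \left(-10\right) + 12\right) = -3 + \left(-70 + 12\right) = -3 - 58 = -61$)
$T{\left(a,k \right)} = \frac{61}{3}$ ($T{\left(a,k \right)} = \left(- \frac{1}{3}\right) \left(-61\right) = \frac{61}{3}$)
$S{\left(O,V \right)} = \frac{868}{181} - \frac{744}{O + V}$ ($S{\left(O,V \right)} = 4 \left(- \frac{186}{V + O} - \frac{217}{-181}\right) = 4 \left(- \frac{186}{O + V} - - \frac{217}{181}\right) = 4 \left(- \frac{186}{O + V} + \frac{217}{181}\right) = 4 \left(\frac{217}{181} - \frac{186}{O + V}\right) = \frac{868}{181} - \frac{744}{O + V}$)
$\frac{-4345584 + S{\left(777,871 \right)}}{m + T{\left(-203,-114 \right)}} = \frac{-4345584 + \frac{124 \left(-1086 + 7 \cdot 777 + 7 \cdot 871\right)}{181 \left(777 + 871\right)}}{-1996026 + \frac{61}{3}} = \frac{-4345584 + \frac{124 \left(-1086 + 5439 + 6097\right)}{181 \cdot 1648}}{- \frac{5988017}{3}} = \left(-4345584 + \frac{124}{181} \cdot \frac{1}{1648} \cdot 10450\right) \left(- \frac{3}{5988017}\right) = \left(-4345584 + \frac{161975}{37286}\right) \left(- \frac{3}{5988017}\right) = \left(- \frac{162029283049}{37286}\right) \left(- \frac{3}{5988017}\right) = \frac{486087849147}{223269201862}$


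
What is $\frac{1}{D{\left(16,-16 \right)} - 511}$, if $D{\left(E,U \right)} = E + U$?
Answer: $- \frac{1}{511} \approx -0.0019569$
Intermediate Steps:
$\frac{1}{D{\left(16,-16 \right)} - 511} = \frac{1}{\left(16 - 16\right) - 511} = \frac{1}{0 - 511} = \frac{1}{-511} = - \frac{1}{511}$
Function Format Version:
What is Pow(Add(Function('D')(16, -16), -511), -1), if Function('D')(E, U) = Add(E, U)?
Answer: Rational(-1, 511) ≈ -0.0019569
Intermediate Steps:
Pow(Add(Function('D')(16, -16), -511), -1) = Pow(Add(Add(16, -16), -511), -1) = Pow(Add(0, -511), -1) = Pow(-511, -1) = Rational(-1, 511)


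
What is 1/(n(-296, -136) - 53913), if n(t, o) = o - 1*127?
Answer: -1/54176 ≈ -1.8458e-5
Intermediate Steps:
n(t, o) = -127 + o (n(t, o) = o - 127 = -127 + o)
1/(n(-296, -136) - 53913) = 1/((-127 - 136) - 53913) = 1/(-263 - 53913) = 1/(-54176) = -1/54176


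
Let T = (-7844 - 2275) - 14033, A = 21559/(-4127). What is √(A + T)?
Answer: I*√411448953601/4127 ≈ 155.43*I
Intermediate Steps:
A = -21559/4127 (A = 21559*(-1/4127) = -21559/4127 ≈ -5.2239)
T = -24152 (T = -10119 - 14033 = -24152)
√(A + T) = √(-21559/4127 - 24152) = √(-99696863/4127) = I*√411448953601/4127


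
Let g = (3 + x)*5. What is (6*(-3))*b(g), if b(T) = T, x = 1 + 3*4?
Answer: -1440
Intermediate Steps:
x = 13 (x = 1 + 12 = 13)
g = 80 (g = (3 + 13)*5 = 16*5 = 80)
(6*(-3))*b(g) = (6*(-3))*80 = -18*80 = -1440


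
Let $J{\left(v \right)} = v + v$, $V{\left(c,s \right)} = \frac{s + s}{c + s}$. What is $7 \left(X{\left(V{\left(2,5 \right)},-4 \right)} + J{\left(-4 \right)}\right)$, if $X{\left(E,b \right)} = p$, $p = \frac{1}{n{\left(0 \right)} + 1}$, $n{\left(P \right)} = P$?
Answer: $-49$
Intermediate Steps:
$V{\left(c,s \right)} = \frac{2 s}{c + s}$
$J{\left(v \right)} = 2 v$
$p = 1$ ($p = \frac{1}{0 + 1} = 1^{-1} = 1$)
$X{\left(E,b \right)} = 1$
$7 \left(X{\left(V{\left(2,5 \right)},-4 \right)} + J{\left(-4 \right)}\right) = 7 \left(1 + 2 \left(-4\right)\right) = 7 \left(1 - 8\right) = 7 \left(-7\right) = -49$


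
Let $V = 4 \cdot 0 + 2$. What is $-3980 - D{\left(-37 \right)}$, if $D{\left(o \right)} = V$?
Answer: $-3982$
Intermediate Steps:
$V = 2$ ($V = 0 + 2 = 2$)
$D{\left(o \right)} = 2$
$-3980 - D{\left(-37 \right)} = -3980 - 2 = -3982$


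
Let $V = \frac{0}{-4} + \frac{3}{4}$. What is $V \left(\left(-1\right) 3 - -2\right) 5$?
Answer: $- \frac{15}{4} \approx -3.75$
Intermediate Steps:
$V = \frac{3}{4}$ ($V = 0 \left(- \frac{1}{4}\right) + 3 \cdot \frac{1}{4} = 0 + \frac{3}{4} = \frac{3}{4} \approx 0.75$)
$V \left(\left(-1\right) 3 - -2\right) 5 = \frac{3 \left(\left(-1\right) 3 - -2\right)}{4} \cdot 5 = \frac{3 \left(-3 + 2\right)}{4} \cdot 5 = \frac{3}{4} \left(-1\right) 5 = \left(- \frac{3}{4}\right) 5 = - \frac{15}{4}$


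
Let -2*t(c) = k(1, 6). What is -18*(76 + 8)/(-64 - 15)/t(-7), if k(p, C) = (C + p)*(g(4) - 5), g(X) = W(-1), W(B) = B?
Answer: 72/79 ≈ 0.91139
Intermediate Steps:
g(X) = -1
k(p, C) = -6*C - 6*p (k(p, C) = (C + p)*(-1 - 5) = (C + p)*(-6) = -6*C - 6*p)
t(c) = 21 (t(c) = -(-6*6 - 6*1)/2 = -(-36 - 6)/2 = -½*(-42) = 21)
-18*(76 + 8)/(-64 - 15)/t(-7) = -18*(76 + 8)/(-64 - 15)/21 = -18*84/(-79)/21 = -18*84*(-1/79)/21 = -(-1512)/(79*21) = -18*(-4/79) = 72/79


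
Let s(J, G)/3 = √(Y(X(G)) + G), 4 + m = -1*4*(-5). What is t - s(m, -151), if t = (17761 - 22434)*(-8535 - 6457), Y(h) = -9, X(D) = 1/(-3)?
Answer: 70057616 - 12*I*√10 ≈ 7.0058e+7 - 37.947*I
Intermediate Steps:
X(D) = -⅓
m = 16 (m = -4 - 1*4*(-5) = -4 - 4*(-5) = -4 + 20 = 16)
s(J, G) = 3*√(-9 + G)
t = 70057616 (t = -4673*(-14992) = 70057616)
t - s(m, -151) = 70057616 - 3*√(-9 - 151) = 70057616 - 3*√(-160) = 70057616 - 3*4*I*√10 = 70057616 - 12*I*√10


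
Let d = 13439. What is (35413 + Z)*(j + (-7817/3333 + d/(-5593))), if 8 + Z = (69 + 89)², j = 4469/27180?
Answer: -15578325031102439/56297236380 ≈ -2.7672e+5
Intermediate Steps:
j = 4469/27180 (j = 4469*(1/27180) = 4469/27180 ≈ 0.16442)
Z = 24956 (Z = -8 + (69 + 89)² = -8 + 158² = -8 + 24964 = 24956)
(35413 + Z)*(j + (-7817/3333 + d/(-5593))) = (35413 + 24956)*(4469/27180 + (-7817/3333 + 13439/(-5593))) = 60369*(4469/27180 + (-7817*1/3333 + 13439*(-1/5593))) = 60369*(4469/27180 + (-7817/3333 - 13439/5593)) = 60369*(4469/27180 - 88512668/18641469) = 60369*(-774155197093/168891709140) = -15578325031102439/56297236380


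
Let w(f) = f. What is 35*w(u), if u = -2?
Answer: -70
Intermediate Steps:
35*w(u) = 35*(-2) = -70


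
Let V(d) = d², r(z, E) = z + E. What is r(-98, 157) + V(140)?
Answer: 19659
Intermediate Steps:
r(z, E) = E + z
r(-98, 157) + V(140) = (157 - 98) + 140² = 59 + 19600 = 19659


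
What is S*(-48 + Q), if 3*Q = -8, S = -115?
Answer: 17480/3 ≈ 5826.7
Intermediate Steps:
Q = -8/3 (Q = (1/3)*(-8) = -8/3 ≈ -2.6667)
S*(-48 + Q) = -115*(-48 - 8/3) = -115*(-152/3) = 17480/3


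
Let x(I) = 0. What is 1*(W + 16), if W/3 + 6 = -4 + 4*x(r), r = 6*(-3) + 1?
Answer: -14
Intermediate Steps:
r = -17 (r = -18 + 1 = -17)
W = -30 (W = -18 + 3*(-4 + 4*0) = -18 + 3*(-4 + 0) = -18 + 3*(-4) = -18 - 12 = -30)
1*(W + 16) = 1*(-30 + 16) = 1*(-14) = -14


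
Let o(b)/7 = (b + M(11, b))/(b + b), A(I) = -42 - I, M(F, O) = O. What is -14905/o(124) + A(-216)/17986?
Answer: -134040056/62951 ≈ -2129.3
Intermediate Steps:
o(b) = 7 (o(b) = 7*((b + b)/(b + b)) = 7*((2*b)/((2*b))) = 7*((2*b)*(1/(2*b))) = 7*1 = 7)
-14905/o(124) + A(-216)/17986 = -14905/7 + (-42 - 1*(-216))/17986 = -14905*1/7 + (-42 + 216)*(1/17986) = -14905/7 + 174*(1/17986) = -14905/7 + 87/8993 = -134040056/62951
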